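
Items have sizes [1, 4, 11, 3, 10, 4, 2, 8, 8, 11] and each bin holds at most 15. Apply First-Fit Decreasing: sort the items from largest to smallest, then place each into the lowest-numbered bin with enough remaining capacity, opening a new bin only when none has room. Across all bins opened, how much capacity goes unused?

13

Sorted descending: 11, 11, 10, 8, 8, 4, 4, 3, 2, 1.
11 → bin 1 (remaining 4)
11 → bin 2 (remaining 4)
10 → bin 3 (remaining 5)
8 → bin 4 (remaining 7)
8 → bin 5 (remaining 7)
4 → bin 1 (remaining 0)
4 → bin 2 (remaining 0)
3 → bin 3 (remaining 2)
2 → bin 3 (remaining 0)
1 → bin 4 (remaining 6)
5 bins × 15 = 75; used 62; unused 13.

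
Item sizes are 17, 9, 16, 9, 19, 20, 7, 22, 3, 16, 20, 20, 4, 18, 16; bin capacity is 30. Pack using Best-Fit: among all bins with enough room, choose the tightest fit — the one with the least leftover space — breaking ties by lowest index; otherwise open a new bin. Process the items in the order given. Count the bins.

10

bin 1: place 17, 13 left
bin 1: place 9, 4 left
bin 2: place 16, 14 left
bin 2: place 9, 5 left
bin 3: place 19, 11 left
bin 4: place 20, 10 left
bin 4: place 7, 3 left
bin 5: place 22, 8 left
bin 4: place 3, 0 left
bin 6: place 16, 14 left
bin 7: place 20, 10 left
bin 8: place 20, 10 left
bin 1: place 4, 0 left
bin 9: place 18, 12 left
bin 10: place 16, 14 left
Final bins: [17,9,4] [16,9] [19] [20,7,3] [22] [16] [20] [20] [18] [16].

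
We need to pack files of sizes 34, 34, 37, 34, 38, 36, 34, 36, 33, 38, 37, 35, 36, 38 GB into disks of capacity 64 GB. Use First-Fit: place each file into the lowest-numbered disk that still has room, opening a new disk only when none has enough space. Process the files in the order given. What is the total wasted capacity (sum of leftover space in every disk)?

396

disk 1: place 34 GB, 30 GB left
disk 2: place 34 GB, 30 GB left
disk 3: place 37 GB, 27 GB left
disk 4: place 34 GB, 30 GB left
disk 5: place 38 GB, 26 GB left
disk 6: place 36 GB, 28 GB left
disk 7: place 34 GB, 30 GB left
disk 8: place 36 GB, 28 GB left
disk 9: place 33 GB, 31 GB left
disk 10: place 38 GB, 26 GB left
disk 11: place 37 GB, 27 GB left
disk 12: place 35 GB, 29 GB left
disk 13: place 36 GB, 28 GB left
disk 14: place 38 GB, 26 GB left
14 disks × 64 GB = 896 GB; used 500 GB; unused 396 GB.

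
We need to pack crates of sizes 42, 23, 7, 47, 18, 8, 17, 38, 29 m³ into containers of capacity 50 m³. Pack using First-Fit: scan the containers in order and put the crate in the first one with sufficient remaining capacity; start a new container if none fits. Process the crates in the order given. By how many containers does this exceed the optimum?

0

First-Fit: [42,7] [23,18,8] [47] [17,29] [38] → 5 containers.
Total size 229 m³; any packing needs at least ⌈229/50⌉ = 5 containers.
So 5 is already optimal.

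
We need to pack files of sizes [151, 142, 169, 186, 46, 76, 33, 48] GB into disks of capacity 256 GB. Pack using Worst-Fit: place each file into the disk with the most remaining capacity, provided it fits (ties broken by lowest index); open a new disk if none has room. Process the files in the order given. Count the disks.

4 disks

disk 1: place 151 GB, 105 GB left
disk 2: place 142 GB, 114 GB left
disk 3: place 169 GB, 87 GB left
disk 4: place 186 GB, 70 GB left
disk 2: place 46 GB, 68 GB left
disk 1: place 76 GB, 29 GB left
disk 3: place 33 GB, 54 GB left
disk 4: place 48 GB, 22 GB left
Final disks: [151,76] [142,46] [169,33] [186,48].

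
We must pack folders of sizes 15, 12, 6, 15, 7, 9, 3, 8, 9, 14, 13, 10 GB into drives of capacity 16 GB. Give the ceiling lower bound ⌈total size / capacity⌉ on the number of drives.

8 drives

Total size = 15 + 12 + 6 + 15 + 7 + 9 + 3 + 8 + 9 + 14 + 13 + 10 = 121 GB.
⌈121 / 16⌉ = 8.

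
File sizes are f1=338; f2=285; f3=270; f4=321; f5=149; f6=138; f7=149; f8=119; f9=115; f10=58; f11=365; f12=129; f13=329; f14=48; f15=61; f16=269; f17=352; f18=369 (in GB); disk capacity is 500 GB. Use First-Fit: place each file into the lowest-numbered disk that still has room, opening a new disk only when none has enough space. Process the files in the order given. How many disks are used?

f1 (338 GB) → disk 1 (remaining 162 GB)
f2 (285 GB) → disk 2 (remaining 215 GB)
f3 (270 GB) → disk 3 (remaining 230 GB)
f4 (321 GB) → disk 4 (remaining 179 GB)
f5 (149 GB) → disk 1 (remaining 13 GB)
f6 (138 GB) → disk 2 (remaining 77 GB)
f7 (149 GB) → disk 3 (remaining 81 GB)
f8 (119 GB) → disk 4 (remaining 60 GB)
f9 (115 GB) → disk 5 (remaining 385 GB)
f10 (58 GB) → disk 2 (remaining 19 GB)
f11 (365 GB) → disk 5 (remaining 20 GB)
f12 (129 GB) → disk 6 (remaining 371 GB)
f13 (329 GB) → disk 6 (remaining 42 GB)
f14 (48 GB) → disk 3 (remaining 33 GB)
f15 (61 GB) → disk 7 (remaining 439 GB)
f16 (269 GB) → disk 7 (remaining 170 GB)
f17 (352 GB) → disk 8 (remaining 148 GB)
f18 (369 GB) → disk 9 (remaining 131 GB)

9 disks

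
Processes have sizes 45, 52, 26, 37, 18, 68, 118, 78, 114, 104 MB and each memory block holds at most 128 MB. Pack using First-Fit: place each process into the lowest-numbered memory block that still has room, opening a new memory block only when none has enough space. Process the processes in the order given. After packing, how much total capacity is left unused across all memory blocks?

108

memory block 1: place 45 MB, 83 MB left
memory block 1: place 52 MB, 31 MB left
memory block 1: place 26 MB, 5 MB left
memory block 2: place 37 MB, 91 MB left
memory block 2: place 18 MB, 73 MB left
memory block 2: place 68 MB, 5 MB left
memory block 3: place 118 MB, 10 MB left
memory block 4: place 78 MB, 50 MB left
memory block 5: place 114 MB, 14 MB left
memory block 6: place 104 MB, 24 MB left
6 memory blocks × 128 MB = 768 MB; used 660 MB; unused 108 MB.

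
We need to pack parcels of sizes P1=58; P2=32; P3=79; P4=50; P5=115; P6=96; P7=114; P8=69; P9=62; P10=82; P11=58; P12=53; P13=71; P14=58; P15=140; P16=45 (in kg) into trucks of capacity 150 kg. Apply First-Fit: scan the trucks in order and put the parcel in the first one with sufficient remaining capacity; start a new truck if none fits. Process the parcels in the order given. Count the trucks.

Put P1 (58 kg) in truck 1; 92 kg remain.
Put P2 (32 kg) in truck 1; 60 kg remain.
Put P3 (79 kg) in truck 2; 71 kg remain.
Put P4 (50 kg) in truck 1; 10 kg remain.
Put P5 (115 kg) in truck 3; 35 kg remain.
Put P6 (96 kg) in truck 4; 54 kg remain.
Put P7 (114 kg) in truck 5; 36 kg remain.
Put P8 (69 kg) in truck 2; 2 kg remain.
Put P9 (62 kg) in truck 6; 88 kg remain.
Put P10 (82 kg) in truck 6; 6 kg remain.
Put P11 (58 kg) in truck 7; 92 kg remain.
Put P12 (53 kg) in truck 4; 1 kg remain.
Put P13 (71 kg) in truck 7; 21 kg remain.
Put P14 (58 kg) in truck 8; 92 kg remain.
Put P15 (140 kg) in truck 9; 10 kg remain.
Put P16 (45 kg) in truck 8; 47 kg remain.
Final trucks: [58,32,50] [79,69] [115] [96,53] [114] [62,82] [58,71] [58,45] [140].

9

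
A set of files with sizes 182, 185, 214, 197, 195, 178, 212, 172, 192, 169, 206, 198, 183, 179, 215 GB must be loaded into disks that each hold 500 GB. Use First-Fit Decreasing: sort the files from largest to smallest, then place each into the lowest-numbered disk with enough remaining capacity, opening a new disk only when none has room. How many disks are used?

8

Sorted descending: 215, 214, 212, 206, 198, 197, 195, 192, 185, 183, 182, 179, 178, 172, 169.
215 GB → disk 1 (remaining 285 GB)
214 GB → disk 1 (remaining 71 GB)
212 GB → disk 2 (remaining 288 GB)
206 GB → disk 2 (remaining 82 GB)
198 GB → disk 3 (remaining 302 GB)
197 GB → disk 3 (remaining 105 GB)
195 GB → disk 4 (remaining 305 GB)
192 GB → disk 4 (remaining 113 GB)
185 GB → disk 5 (remaining 315 GB)
183 GB → disk 5 (remaining 132 GB)
182 GB → disk 6 (remaining 318 GB)
179 GB → disk 6 (remaining 139 GB)
178 GB → disk 7 (remaining 322 GB)
172 GB → disk 7 (remaining 150 GB)
169 GB → disk 8 (remaining 331 GB)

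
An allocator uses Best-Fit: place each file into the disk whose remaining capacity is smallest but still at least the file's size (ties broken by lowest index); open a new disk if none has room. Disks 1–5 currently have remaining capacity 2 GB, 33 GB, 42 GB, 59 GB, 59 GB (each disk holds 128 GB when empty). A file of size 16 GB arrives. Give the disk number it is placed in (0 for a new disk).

Disks with room: disk 2 (33 GB), disk 3 (42 GB), disk 4 (59 GB), disk 5 (59 GB).
Tightest fit is disk 2 with 33 GB free.

2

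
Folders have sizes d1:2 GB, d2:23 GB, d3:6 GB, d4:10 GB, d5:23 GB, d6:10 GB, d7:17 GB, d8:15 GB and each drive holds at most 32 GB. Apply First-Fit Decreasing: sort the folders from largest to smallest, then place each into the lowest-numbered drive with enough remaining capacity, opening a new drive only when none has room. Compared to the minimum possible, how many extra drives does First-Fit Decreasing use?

0

First-Fit Decreasing: [23,6,2] [23] [17,15] [10,10] → 4 drives.
Total size 106 GB; any packing needs at least ⌈106/32⌉ = 4 drives.
So 4 is already optimal.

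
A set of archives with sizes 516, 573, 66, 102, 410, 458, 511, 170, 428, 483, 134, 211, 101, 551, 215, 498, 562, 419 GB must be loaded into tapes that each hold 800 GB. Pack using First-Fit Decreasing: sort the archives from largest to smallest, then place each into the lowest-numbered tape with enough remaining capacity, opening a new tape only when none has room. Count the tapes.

Sorted descending: 573, 562, 551, 516, 511, 498, 483, 458, 428, 419, 410, 215, 211, 170, 134, 102, 101, 66.
tape 1: place 573 GB, 227 GB left
tape 2: place 562 GB, 238 GB left
tape 3: place 551 GB, 249 GB left
tape 4: place 516 GB, 284 GB left
tape 5: place 511 GB, 289 GB left
tape 6: place 498 GB, 302 GB left
tape 7: place 483 GB, 317 GB left
tape 8: place 458 GB, 342 GB left
tape 9: place 428 GB, 372 GB left
tape 10: place 419 GB, 381 GB left
tape 11: place 410 GB, 390 GB left
tape 1: place 215 GB, 12 GB left
tape 2: place 211 GB, 27 GB left
tape 3: place 170 GB, 79 GB left
tape 4: place 134 GB, 150 GB left
tape 4: place 102 GB, 48 GB left
tape 5: place 101 GB, 188 GB left
tape 3: place 66 GB, 13 GB left

11 tapes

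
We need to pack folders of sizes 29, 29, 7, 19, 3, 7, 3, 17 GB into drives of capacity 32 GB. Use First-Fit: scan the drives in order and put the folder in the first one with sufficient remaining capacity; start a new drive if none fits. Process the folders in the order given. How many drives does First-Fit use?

4

Put 29 GB in drive 1; 3 GB remain.
Put 29 GB in drive 2; 3 GB remain.
Put 7 GB in drive 3; 25 GB remain.
Put 19 GB in drive 3; 6 GB remain.
Put 3 GB in drive 1; 0 GB remain.
Put 7 GB in drive 4; 25 GB remain.
Put 3 GB in drive 2; 0 GB remain.
Put 17 GB in drive 4; 8 GB remain.
Final drives: [29,3] [29,3] [7,19] [7,17].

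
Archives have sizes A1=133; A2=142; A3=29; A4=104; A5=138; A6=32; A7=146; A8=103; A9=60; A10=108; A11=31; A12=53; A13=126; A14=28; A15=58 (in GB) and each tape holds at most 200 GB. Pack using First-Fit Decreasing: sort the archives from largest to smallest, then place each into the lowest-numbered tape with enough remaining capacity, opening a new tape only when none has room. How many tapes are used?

8

Sorted descending: 146, 142, 138, 133, 126, 108, 104, 103, 60, 58, 53, 32, 31, 29, 28.
Put 146 GB in tape 1; 54 GB remain.
Put 142 GB in tape 2; 58 GB remain.
Put 138 GB in tape 3; 62 GB remain.
Put 133 GB in tape 4; 67 GB remain.
Put 126 GB in tape 5; 74 GB remain.
Put 108 GB in tape 6; 92 GB remain.
Put 104 GB in tape 7; 96 GB remain.
Put 103 GB in tape 8; 97 GB remain.
Put 60 GB in tape 3; 2 GB remain.
Put 58 GB in tape 2; 0 GB remain.
Put 53 GB in tape 1; 1 GB remain.
Put 32 GB in tape 4; 35 GB remain.
Put 31 GB in tape 4; 4 GB remain.
Put 29 GB in tape 5; 45 GB remain.
Put 28 GB in tape 5; 17 GB remain.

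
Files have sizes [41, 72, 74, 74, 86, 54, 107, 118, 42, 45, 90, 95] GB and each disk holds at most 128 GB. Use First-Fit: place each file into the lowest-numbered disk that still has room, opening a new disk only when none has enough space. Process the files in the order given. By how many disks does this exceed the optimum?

First-Fit: [41,72] [74,54] [74,42] [86] [107] [118] [45] [90] [95] → 9 disks.
Total size 898 GB; any packing needs at least ⌈898/128⌉ = 8 disks.
An optimal packing achieves that bound: [118] [107] [95] [90] [86,42] [74,54] [74,45] [72,41] → 8 disks.
Excess: 9 − 8 = 1.

1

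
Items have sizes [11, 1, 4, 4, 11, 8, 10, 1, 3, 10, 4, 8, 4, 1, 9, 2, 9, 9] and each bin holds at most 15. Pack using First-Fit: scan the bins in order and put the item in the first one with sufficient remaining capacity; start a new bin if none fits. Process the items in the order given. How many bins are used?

10

Put 11 in bin 1; 4 remain.
Put 1 in bin 1; 3 remain.
Put 4 in bin 2; 11 remain.
Put 4 in bin 2; 7 remain.
Put 11 in bin 3; 4 remain.
Put 8 in bin 4; 7 remain.
Put 10 in bin 5; 5 remain.
Put 1 in bin 1; 2 remain.
Put 3 in bin 2; 4 remain.
Put 10 in bin 6; 5 remain.
Put 4 in bin 2; 0 remain.
Put 8 in bin 7; 7 remain.
Put 4 in bin 3; 0 remain.
Put 1 in bin 1; 1 remain.
Put 9 in bin 8; 6 remain.
Put 2 in bin 4; 5 remain.
Put 9 in bin 9; 6 remain.
Put 9 in bin 10; 6 remain.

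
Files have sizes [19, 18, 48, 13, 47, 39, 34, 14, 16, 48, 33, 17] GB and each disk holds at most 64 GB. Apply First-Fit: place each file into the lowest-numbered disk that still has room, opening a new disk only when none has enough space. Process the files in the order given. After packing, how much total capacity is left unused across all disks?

102

Put 19 GB in disk 1; 45 GB remain.
Put 18 GB in disk 1; 27 GB remain.
Put 48 GB in disk 2; 16 GB remain.
Put 13 GB in disk 1; 14 GB remain.
Put 47 GB in disk 3; 17 GB remain.
Put 39 GB in disk 4; 25 GB remain.
Put 34 GB in disk 5; 30 GB remain.
Put 14 GB in disk 1; 0 GB remain.
Put 16 GB in disk 2; 0 GB remain.
Put 48 GB in disk 6; 16 GB remain.
Put 33 GB in disk 7; 31 GB remain.
Put 17 GB in disk 3; 0 GB remain.
7 disks × 64 GB = 448 GB; used 346 GB; unused 102 GB.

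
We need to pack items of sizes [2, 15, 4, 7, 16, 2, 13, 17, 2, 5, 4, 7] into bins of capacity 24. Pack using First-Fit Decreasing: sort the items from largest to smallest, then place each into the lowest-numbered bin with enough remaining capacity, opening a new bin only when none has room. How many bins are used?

4 bins

Sorted descending: 17, 16, 15, 13, 7, 7, 5, 4, 4, 2, 2, 2.
17 → bin 1 (remaining 7)
16 → bin 2 (remaining 8)
15 → bin 3 (remaining 9)
13 → bin 4 (remaining 11)
7 → bin 1 (remaining 0)
7 → bin 2 (remaining 1)
5 → bin 3 (remaining 4)
4 → bin 3 (remaining 0)
4 → bin 4 (remaining 7)
2 → bin 4 (remaining 5)
2 → bin 4 (remaining 3)
2 → bin 4 (remaining 1)
Final bins: [17,7] [16,7] [15,5,4] [13,4,2,2,2].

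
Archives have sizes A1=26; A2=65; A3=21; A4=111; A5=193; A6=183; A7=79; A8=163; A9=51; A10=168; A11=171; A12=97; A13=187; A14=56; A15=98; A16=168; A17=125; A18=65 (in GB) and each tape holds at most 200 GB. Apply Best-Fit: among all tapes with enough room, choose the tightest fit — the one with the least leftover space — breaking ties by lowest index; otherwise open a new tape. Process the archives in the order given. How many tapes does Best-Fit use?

12

Put A1 (26 GB) in tape 1; 174 GB remain.
Put A2 (65 GB) in tape 1; 109 GB remain.
Put A3 (21 GB) in tape 1; 88 GB remain.
Put A4 (111 GB) in tape 2; 89 GB remain.
Put A5 (193 GB) in tape 3; 7 GB remain.
Put A6 (183 GB) in tape 4; 17 GB remain.
Put A7 (79 GB) in tape 1; 9 GB remain.
Put A8 (163 GB) in tape 5; 37 GB remain.
Put A9 (51 GB) in tape 2; 38 GB remain.
Put A10 (168 GB) in tape 6; 32 GB remain.
Put A11 (171 GB) in tape 7; 29 GB remain.
Put A12 (97 GB) in tape 8; 103 GB remain.
Put A13 (187 GB) in tape 9; 13 GB remain.
Put A14 (56 GB) in tape 8; 47 GB remain.
Put A15 (98 GB) in tape 10; 102 GB remain.
Put A16 (168 GB) in tape 11; 32 GB remain.
Put A17 (125 GB) in tape 12; 75 GB remain.
Put A18 (65 GB) in tape 12; 10 GB remain.
Final tapes: [26,65,21,79] [111,51] [193] [183] [163] [168] [171] [97,56] [187] [98] [168] [125,65].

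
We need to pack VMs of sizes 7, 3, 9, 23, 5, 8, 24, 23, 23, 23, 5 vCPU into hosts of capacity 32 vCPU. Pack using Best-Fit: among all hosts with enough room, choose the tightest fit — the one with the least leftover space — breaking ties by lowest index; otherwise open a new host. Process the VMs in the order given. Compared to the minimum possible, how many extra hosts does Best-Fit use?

1

Best-Fit: [7,3,9,8,5] [23,5] [24] [23] [23] [23] → 6 hosts.
Total size 153 vCPU; any packing needs at least ⌈153/32⌉ = 5 hosts.
An optimal packing achieves that bound: [24,8] [23,9] [23,7] [23,5,3] [23,5] → 5 hosts.
Excess: 6 − 5 = 1.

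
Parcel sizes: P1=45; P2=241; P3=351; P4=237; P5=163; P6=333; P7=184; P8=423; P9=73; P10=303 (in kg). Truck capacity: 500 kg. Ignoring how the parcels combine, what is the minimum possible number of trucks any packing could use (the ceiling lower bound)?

5 trucks

Total size = 45 + 241 + 351 + 237 + 163 + 333 + 184 + 423 + 73 + 303 = 2353 kg.
⌈2353 / 500⌉ = 5.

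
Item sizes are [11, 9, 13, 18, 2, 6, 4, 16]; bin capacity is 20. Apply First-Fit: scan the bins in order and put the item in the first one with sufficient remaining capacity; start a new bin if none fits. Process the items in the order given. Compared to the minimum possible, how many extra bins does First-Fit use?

First-Fit: [11,9] [13,2,4] [18] [6] [16] → 5 bins.
Total size 79; any packing needs at least ⌈79/20⌉ = 4 bins.
An optimal packing achieves that bound: [18,2] [16,4] [13,6] [11,9] → 4 bins.
Excess: 5 − 4 = 1.

1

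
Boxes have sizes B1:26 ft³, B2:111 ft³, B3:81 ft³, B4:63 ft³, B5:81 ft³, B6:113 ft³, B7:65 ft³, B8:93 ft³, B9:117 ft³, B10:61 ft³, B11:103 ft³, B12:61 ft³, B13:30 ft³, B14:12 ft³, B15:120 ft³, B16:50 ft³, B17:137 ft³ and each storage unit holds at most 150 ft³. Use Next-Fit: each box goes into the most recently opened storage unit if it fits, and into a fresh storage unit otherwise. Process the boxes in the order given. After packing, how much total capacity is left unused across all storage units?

Put B1 (26 ft³) in storage unit 1; 124 ft³ remain.
Put B2 (111 ft³) in storage unit 1; 13 ft³ remain.
Put B3 (81 ft³) in storage unit 2; 69 ft³ remain.
Put B4 (63 ft³) in storage unit 2; 6 ft³ remain.
Put B5 (81 ft³) in storage unit 3; 69 ft³ remain.
Put B6 (113 ft³) in storage unit 4; 37 ft³ remain.
Put B7 (65 ft³) in storage unit 5; 85 ft³ remain.
Put B8 (93 ft³) in storage unit 6; 57 ft³ remain.
Put B9 (117 ft³) in storage unit 7; 33 ft³ remain.
Put B10 (61 ft³) in storage unit 8; 89 ft³ remain.
Put B11 (103 ft³) in storage unit 9; 47 ft³ remain.
Put B12 (61 ft³) in storage unit 10; 89 ft³ remain.
Put B13 (30 ft³) in storage unit 10; 59 ft³ remain.
Put B14 (12 ft³) in storage unit 10; 47 ft³ remain.
Put B15 (120 ft³) in storage unit 11; 30 ft³ remain.
Put B16 (50 ft³) in storage unit 12; 100 ft³ remain.
Put B17 (137 ft³) in storage unit 13; 13 ft³ remain.
13 storage units × 150 ft³ = 1950 ft³; used 1324 ft³; unused 626 ft³.

626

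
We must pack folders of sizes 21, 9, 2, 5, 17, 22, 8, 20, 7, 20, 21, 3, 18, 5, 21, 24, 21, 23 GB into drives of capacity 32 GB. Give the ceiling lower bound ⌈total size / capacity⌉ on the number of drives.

9

Total size = 21 + 9 + 2 + 5 + 17 + 22 + 8 + 20 + 7 + 20 + 21 + 3 + 18 + 5 + 21 + 24 + 21 + 23 = 267 GB.
⌈267 / 32⌉ = 9.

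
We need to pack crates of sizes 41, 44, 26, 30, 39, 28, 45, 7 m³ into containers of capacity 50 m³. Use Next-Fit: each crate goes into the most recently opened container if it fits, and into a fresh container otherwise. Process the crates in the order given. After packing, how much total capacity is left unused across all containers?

container 1: place 41 m³, 9 m³ left
container 2: place 44 m³, 6 m³ left
container 3: place 26 m³, 24 m³ left
container 4: place 30 m³, 20 m³ left
container 5: place 39 m³, 11 m³ left
container 6: place 28 m³, 22 m³ left
container 7: place 45 m³, 5 m³ left
container 8: place 7 m³, 43 m³ left
8 containers × 50 m³ = 400 m³; used 260 m³; unused 140 m³.

140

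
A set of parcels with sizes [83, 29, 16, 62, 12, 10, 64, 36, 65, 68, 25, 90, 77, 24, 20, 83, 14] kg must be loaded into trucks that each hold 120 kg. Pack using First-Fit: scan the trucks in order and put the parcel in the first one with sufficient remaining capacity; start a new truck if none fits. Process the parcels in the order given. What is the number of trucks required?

Put 83 kg in truck 1; 37 kg remain.
Put 29 kg in truck 1; 8 kg remain.
Put 16 kg in truck 2; 104 kg remain.
Put 62 kg in truck 2; 42 kg remain.
Put 12 kg in truck 2; 30 kg remain.
Put 10 kg in truck 2; 20 kg remain.
Put 64 kg in truck 3; 56 kg remain.
Put 36 kg in truck 3; 20 kg remain.
Put 65 kg in truck 4; 55 kg remain.
Put 68 kg in truck 5; 52 kg remain.
Put 25 kg in truck 4; 30 kg remain.
Put 90 kg in truck 6; 30 kg remain.
Put 77 kg in truck 7; 43 kg remain.
Put 24 kg in truck 4; 6 kg remain.
Put 20 kg in truck 2; 0 kg remain.
Put 83 kg in truck 8; 37 kg remain.
Put 14 kg in truck 3; 6 kg remain.
Final trucks: [83,29] [16,62,12,10,20] [64,36,14] [65,25,24] [68] [90] [77] [83].

8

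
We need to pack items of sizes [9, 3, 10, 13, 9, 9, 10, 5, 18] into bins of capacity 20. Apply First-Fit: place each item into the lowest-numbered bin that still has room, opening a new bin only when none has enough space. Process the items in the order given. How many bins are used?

bin 1: place 9, 11 left
bin 1: place 3, 8 left
bin 2: place 10, 10 left
bin 3: place 13, 7 left
bin 2: place 9, 1 left
bin 4: place 9, 11 left
bin 4: place 10, 1 left
bin 1: place 5, 3 left
bin 5: place 18, 2 left

5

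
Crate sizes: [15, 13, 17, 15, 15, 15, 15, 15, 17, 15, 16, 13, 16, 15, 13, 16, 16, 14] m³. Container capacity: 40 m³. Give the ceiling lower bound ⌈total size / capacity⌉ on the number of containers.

7

Total size = 15 + 13 + 17 + 15 + 15 + 15 + 15 + 15 + 17 + 15 + 16 + 13 + 16 + 15 + 13 + 16 + 16 + 14 = 271 m³.
⌈271 / 40⌉ = 7.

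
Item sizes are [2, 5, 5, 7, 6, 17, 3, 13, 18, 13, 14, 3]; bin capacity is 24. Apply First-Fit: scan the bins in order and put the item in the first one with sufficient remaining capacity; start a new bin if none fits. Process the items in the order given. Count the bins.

Put 2 in bin 1; 22 remain.
Put 5 in bin 1; 17 remain.
Put 5 in bin 1; 12 remain.
Put 7 in bin 1; 5 remain.
Put 6 in bin 2; 18 remain.
Put 17 in bin 2; 1 remain.
Put 3 in bin 1; 2 remain.
Put 13 in bin 3; 11 remain.
Put 18 in bin 4; 6 remain.
Put 13 in bin 5; 11 remain.
Put 14 in bin 6; 10 remain.
Put 3 in bin 3; 8 remain.

6 bins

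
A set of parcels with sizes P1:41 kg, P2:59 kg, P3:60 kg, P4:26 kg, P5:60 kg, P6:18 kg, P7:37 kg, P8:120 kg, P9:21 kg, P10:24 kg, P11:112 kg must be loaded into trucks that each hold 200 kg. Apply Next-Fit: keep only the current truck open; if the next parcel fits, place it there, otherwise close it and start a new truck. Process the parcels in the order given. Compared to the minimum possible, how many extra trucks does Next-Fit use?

Next-Fit: [41,59,60,26] [60,18,37] [120,21,24] [112] → 4 trucks.
Total size 578 kg; any packing needs at least ⌈578/200⌉ = 3 trucks.
An optimal packing achieves that bound: [120,60,18] [112,60,26] [59,41,37,24,21] → 3 trucks.
Excess: 4 − 3 = 1.

1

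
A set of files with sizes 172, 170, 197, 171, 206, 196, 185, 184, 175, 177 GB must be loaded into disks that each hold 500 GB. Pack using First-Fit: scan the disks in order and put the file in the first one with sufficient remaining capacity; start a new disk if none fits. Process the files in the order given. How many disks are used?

disk 1: place 172 GB, 328 GB left
disk 1: place 170 GB, 158 GB left
disk 2: place 197 GB, 303 GB left
disk 2: place 171 GB, 132 GB left
disk 3: place 206 GB, 294 GB left
disk 3: place 196 GB, 98 GB left
disk 4: place 185 GB, 315 GB left
disk 4: place 184 GB, 131 GB left
disk 5: place 175 GB, 325 GB left
disk 5: place 177 GB, 148 GB left

5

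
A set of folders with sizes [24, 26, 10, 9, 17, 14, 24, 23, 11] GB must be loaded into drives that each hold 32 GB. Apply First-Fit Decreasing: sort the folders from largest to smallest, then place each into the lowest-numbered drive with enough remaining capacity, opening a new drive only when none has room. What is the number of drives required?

Sorted descending: 26, 24, 24, 23, 17, 14, 11, 10, 9.
26 GB → drive 1 (remaining 6 GB)
24 GB → drive 2 (remaining 8 GB)
24 GB → drive 3 (remaining 8 GB)
23 GB → drive 4 (remaining 9 GB)
17 GB → drive 5 (remaining 15 GB)
14 GB → drive 5 (remaining 1 GB)
11 GB → drive 6 (remaining 21 GB)
10 GB → drive 6 (remaining 11 GB)
9 GB → drive 4 (remaining 0 GB)
Final drives: [26] [24] [24] [23,9] [17,14] [11,10].

6 drives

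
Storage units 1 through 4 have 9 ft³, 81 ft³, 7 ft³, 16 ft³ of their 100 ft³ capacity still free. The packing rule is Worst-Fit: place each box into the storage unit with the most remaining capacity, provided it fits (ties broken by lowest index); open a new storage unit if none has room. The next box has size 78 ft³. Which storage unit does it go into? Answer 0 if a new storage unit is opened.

Storage units with room: storage unit 2 (81 ft³).
Most room is storage unit 2 with 81 ft³ free.

2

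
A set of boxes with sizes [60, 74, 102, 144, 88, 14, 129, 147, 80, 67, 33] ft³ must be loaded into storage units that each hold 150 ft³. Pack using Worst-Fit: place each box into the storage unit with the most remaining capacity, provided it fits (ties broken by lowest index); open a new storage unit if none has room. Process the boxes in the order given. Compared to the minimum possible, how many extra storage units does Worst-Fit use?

Worst-Fit: [60,74] [102,33] [144] [88,14] [129] [147] [80,67] → 7 storage units.
Total size 938 ft³; any packing needs at least ⌈938/150⌉ = 7 storage units.
So 7 is already optimal.

0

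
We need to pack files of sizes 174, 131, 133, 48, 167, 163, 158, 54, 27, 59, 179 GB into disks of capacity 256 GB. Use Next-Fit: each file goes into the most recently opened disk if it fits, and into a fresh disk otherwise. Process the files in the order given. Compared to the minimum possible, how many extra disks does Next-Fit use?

Next-Fit: [174] [131] [133,48] [167] [163] [158,54,27] [59,179] → 7 disks.
7 files exceed 128 GB (half the capacity), and no two of those can share a disk, so at least 7 disks are needed.
So 7 is already optimal.

0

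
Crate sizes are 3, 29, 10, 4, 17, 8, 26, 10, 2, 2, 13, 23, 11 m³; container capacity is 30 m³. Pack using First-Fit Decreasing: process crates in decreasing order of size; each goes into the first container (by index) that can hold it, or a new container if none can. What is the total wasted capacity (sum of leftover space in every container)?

22

Sorted descending: 29, 26, 23, 17, 13, 11, 10, 10, 8, 4, 3, 2, 2.
container 1: place 29 m³, 1 m³ left
container 2: place 26 m³, 4 m³ left
container 3: place 23 m³, 7 m³ left
container 4: place 17 m³, 13 m³ left
container 4: place 13 m³, 0 m³ left
container 5: place 11 m³, 19 m³ left
container 5: place 10 m³, 9 m³ left
container 6: place 10 m³, 20 m³ left
container 5: place 8 m³, 1 m³ left
container 2: place 4 m³, 0 m³ left
container 3: place 3 m³, 4 m³ left
container 3: place 2 m³, 2 m³ left
container 3: place 2 m³, 0 m³ left
6 containers × 30 m³ = 180 m³; used 158 m³; unused 22 m³.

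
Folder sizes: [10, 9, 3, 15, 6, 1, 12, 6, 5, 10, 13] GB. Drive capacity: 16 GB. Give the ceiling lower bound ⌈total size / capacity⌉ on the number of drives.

6 drives

Total size = 10 + 9 + 3 + 15 + 6 + 1 + 12 + 6 + 5 + 10 + 13 = 90 GB.
⌈90 / 16⌉ = 6.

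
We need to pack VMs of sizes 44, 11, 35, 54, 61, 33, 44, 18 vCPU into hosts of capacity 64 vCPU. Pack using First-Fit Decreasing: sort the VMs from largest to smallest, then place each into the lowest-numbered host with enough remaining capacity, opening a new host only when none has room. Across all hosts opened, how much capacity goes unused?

Sorted descending: 61, 54, 44, 44, 35, 33, 18, 11.
host 1: place 61 vCPU, 3 vCPU left
host 2: place 54 vCPU, 10 vCPU left
host 3: place 44 vCPU, 20 vCPU left
host 4: place 44 vCPU, 20 vCPU left
host 5: place 35 vCPU, 29 vCPU left
host 6: place 33 vCPU, 31 vCPU left
host 3: place 18 vCPU, 2 vCPU left
host 4: place 11 vCPU, 9 vCPU left
6 hosts × 64 vCPU = 384 vCPU; used 300 vCPU; unused 84 vCPU.

84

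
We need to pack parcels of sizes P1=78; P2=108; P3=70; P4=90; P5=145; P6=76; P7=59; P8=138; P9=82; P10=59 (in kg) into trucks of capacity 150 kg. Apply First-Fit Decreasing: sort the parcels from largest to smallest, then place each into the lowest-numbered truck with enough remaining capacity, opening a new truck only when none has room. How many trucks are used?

Sorted descending: 145, 138, 108, 90, 82, 78, 76, 70, 59, 59.
Put 145 kg in truck 1; 5 kg remain.
Put 138 kg in truck 2; 12 kg remain.
Put 108 kg in truck 3; 42 kg remain.
Put 90 kg in truck 4; 60 kg remain.
Put 82 kg in truck 5; 68 kg remain.
Put 78 kg in truck 6; 72 kg remain.
Put 76 kg in truck 7; 74 kg remain.
Put 70 kg in truck 6; 2 kg remain.
Put 59 kg in truck 4; 1 kg remain.
Put 59 kg in truck 5; 9 kg remain.
Final trucks: [145] [138] [108] [90,59] [82,59] [78,70] [76].

7 trucks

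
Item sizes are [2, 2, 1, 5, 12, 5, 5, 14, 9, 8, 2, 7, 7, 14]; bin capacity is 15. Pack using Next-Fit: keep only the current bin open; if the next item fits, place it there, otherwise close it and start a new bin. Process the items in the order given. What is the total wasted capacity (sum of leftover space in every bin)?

2 → bin 1 (remaining 13)
2 → bin 1 (remaining 11)
1 → bin 1 (remaining 10)
5 → bin 1 (remaining 5)
12 → bin 2 (remaining 3)
5 → bin 3 (remaining 10)
5 → bin 3 (remaining 5)
14 → bin 4 (remaining 1)
9 → bin 5 (remaining 6)
8 → bin 6 (remaining 7)
2 → bin 6 (remaining 5)
7 → bin 7 (remaining 8)
7 → bin 7 (remaining 1)
14 → bin 8 (remaining 1)
8 bins × 15 = 120; used 93; unused 27.

27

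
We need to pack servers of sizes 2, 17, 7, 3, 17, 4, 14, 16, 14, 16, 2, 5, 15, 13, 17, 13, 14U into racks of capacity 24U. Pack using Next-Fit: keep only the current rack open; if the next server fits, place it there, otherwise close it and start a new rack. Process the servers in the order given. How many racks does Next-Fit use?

rack 1: place 2U, 22U left
rack 1: place 17U, 5U left
rack 2: place 7U, 17U left
rack 2: place 3U, 14U left
rack 3: place 17U, 7U left
rack 3: place 4U, 3U left
rack 4: place 14U, 10U left
rack 5: place 16U, 8U left
rack 6: place 14U, 10U left
rack 7: place 16U, 8U left
rack 7: place 2U, 6U left
rack 7: place 5U, 1U left
rack 8: place 15U, 9U left
rack 9: place 13U, 11U left
rack 10: place 17U, 7U left
rack 11: place 13U, 11U left
rack 12: place 14U, 10U left

12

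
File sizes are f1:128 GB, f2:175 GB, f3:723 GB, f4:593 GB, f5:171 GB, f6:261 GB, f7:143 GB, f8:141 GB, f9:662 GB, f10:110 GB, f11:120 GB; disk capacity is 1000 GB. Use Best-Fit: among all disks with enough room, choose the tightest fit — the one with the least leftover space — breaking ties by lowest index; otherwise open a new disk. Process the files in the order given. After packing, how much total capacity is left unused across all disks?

773

disk 1: place f1 (128 GB), 872 GB left
disk 1: place f2 (175 GB), 697 GB left
disk 2: place f3 (723 GB), 277 GB left
disk 1: place f4 (593 GB), 104 GB left
disk 2: place f5 (171 GB), 106 GB left
disk 3: place f6 (261 GB), 739 GB left
disk 3: place f7 (143 GB), 596 GB left
disk 3: place f8 (141 GB), 455 GB left
disk 4: place f9 (662 GB), 338 GB left
disk 4: place f10 (110 GB), 228 GB left
disk 4: place f11 (120 GB), 108 GB left
4 disks × 1000 GB = 4000 GB; used 3227 GB; unused 773 GB.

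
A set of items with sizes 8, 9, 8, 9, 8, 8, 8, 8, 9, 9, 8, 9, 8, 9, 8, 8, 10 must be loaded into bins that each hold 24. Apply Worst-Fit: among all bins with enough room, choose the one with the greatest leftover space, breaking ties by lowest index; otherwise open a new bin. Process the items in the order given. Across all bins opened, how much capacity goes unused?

48

bin 1: place 8, 16 left
bin 1: place 9, 7 left
bin 2: place 8, 16 left
bin 2: place 9, 7 left
bin 3: place 8, 16 left
bin 3: place 8, 8 left
bin 3: place 8, 0 left
bin 4: place 8, 16 left
bin 4: place 9, 7 left
bin 5: place 9, 15 left
bin 5: place 8, 7 left
bin 6: place 9, 15 left
bin 6: place 8, 7 left
bin 7: place 9, 15 left
bin 7: place 8, 7 left
bin 8: place 8, 16 left
bin 8: place 10, 6 left
8 bins × 24 = 192; used 144; unused 48.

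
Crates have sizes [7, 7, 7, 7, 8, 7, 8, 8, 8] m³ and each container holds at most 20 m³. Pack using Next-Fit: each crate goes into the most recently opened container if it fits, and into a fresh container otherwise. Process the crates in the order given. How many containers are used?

7 m³ → container 1 (remaining 13 m³)
7 m³ → container 1 (remaining 6 m³)
7 m³ → container 2 (remaining 13 m³)
7 m³ → container 2 (remaining 6 m³)
8 m³ → container 3 (remaining 12 m³)
7 m³ → container 3 (remaining 5 m³)
8 m³ → container 4 (remaining 12 m³)
8 m³ → container 4 (remaining 4 m³)
8 m³ → container 5 (remaining 12 m³)
Final containers: [7,7] [7,7] [8,7] [8,8] [8].

5 containers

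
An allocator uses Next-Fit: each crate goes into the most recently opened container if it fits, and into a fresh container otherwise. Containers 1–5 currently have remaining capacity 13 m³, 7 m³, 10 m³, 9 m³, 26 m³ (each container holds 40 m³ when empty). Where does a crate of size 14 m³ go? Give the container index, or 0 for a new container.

5

Next-Fit only looks at container 5, which has 26 m³ free.
14 m³ fits there.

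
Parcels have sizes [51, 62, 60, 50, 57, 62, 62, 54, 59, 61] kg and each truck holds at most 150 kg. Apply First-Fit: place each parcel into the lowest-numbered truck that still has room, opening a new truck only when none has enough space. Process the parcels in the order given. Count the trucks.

truck 1: place 51 kg, 99 kg left
truck 1: place 62 kg, 37 kg left
truck 2: place 60 kg, 90 kg left
truck 2: place 50 kg, 40 kg left
truck 3: place 57 kg, 93 kg left
truck 3: place 62 kg, 31 kg left
truck 4: place 62 kg, 88 kg left
truck 4: place 54 kg, 34 kg left
truck 5: place 59 kg, 91 kg left
truck 5: place 61 kg, 30 kg left
Final trucks: [51,62] [60,50] [57,62] [62,54] [59,61].

5 trucks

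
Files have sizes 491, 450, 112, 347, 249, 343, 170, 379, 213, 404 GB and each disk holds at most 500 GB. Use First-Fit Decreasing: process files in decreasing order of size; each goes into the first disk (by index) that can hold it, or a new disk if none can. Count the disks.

Sorted descending: 491, 450, 404, 379, 347, 343, 249, 213, 170, 112.
disk 1: place 491 GB, 9 GB left
disk 2: place 450 GB, 50 GB left
disk 3: place 404 GB, 96 GB left
disk 4: place 379 GB, 121 GB left
disk 5: place 347 GB, 153 GB left
disk 6: place 343 GB, 157 GB left
disk 7: place 249 GB, 251 GB left
disk 7: place 213 GB, 38 GB left
disk 8: place 170 GB, 330 GB left
disk 4: place 112 GB, 9 GB left

8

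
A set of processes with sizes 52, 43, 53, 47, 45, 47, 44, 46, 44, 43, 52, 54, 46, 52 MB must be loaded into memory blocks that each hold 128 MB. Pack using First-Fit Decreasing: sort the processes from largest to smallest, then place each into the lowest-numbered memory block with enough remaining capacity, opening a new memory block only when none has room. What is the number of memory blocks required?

Sorted descending: 54, 53, 52, 52, 52, 47, 47, 46, 46, 45, 44, 44, 43, 43.
memory block 1: place 54 MB, 74 MB left
memory block 1: place 53 MB, 21 MB left
memory block 2: place 52 MB, 76 MB left
memory block 2: place 52 MB, 24 MB left
memory block 3: place 52 MB, 76 MB left
memory block 3: place 47 MB, 29 MB left
memory block 4: place 47 MB, 81 MB left
memory block 4: place 46 MB, 35 MB left
memory block 5: place 46 MB, 82 MB left
memory block 5: place 45 MB, 37 MB left
memory block 6: place 44 MB, 84 MB left
memory block 6: place 44 MB, 40 MB left
memory block 7: place 43 MB, 85 MB left
memory block 7: place 43 MB, 42 MB left

7 memory blocks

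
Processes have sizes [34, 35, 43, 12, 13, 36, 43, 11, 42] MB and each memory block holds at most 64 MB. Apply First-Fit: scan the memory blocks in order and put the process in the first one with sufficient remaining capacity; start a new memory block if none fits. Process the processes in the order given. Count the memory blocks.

6 memory blocks

Put 34 MB in memory block 1; 30 MB remain.
Put 35 MB in memory block 2; 29 MB remain.
Put 43 MB in memory block 3; 21 MB remain.
Put 12 MB in memory block 1; 18 MB remain.
Put 13 MB in memory block 1; 5 MB remain.
Put 36 MB in memory block 4; 28 MB remain.
Put 43 MB in memory block 5; 21 MB remain.
Put 11 MB in memory block 2; 18 MB remain.
Put 42 MB in memory block 6; 22 MB remain.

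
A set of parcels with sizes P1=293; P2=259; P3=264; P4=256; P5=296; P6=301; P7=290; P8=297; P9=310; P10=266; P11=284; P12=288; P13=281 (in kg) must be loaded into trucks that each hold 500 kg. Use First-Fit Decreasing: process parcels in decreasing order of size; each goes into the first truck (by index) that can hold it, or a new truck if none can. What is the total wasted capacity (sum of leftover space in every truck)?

2815

Sorted descending: 310, 301, 297, 296, 293, 290, 288, 284, 281, 266, 264, 259, 256.
310 kg → truck 1 (remaining 190 kg)
301 kg → truck 2 (remaining 199 kg)
297 kg → truck 3 (remaining 203 kg)
296 kg → truck 4 (remaining 204 kg)
293 kg → truck 5 (remaining 207 kg)
290 kg → truck 6 (remaining 210 kg)
288 kg → truck 7 (remaining 212 kg)
284 kg → truck 8 (remaining 216 kg)
281 kg → truck 9 (remaining 219 kg)
266 kg → truck 10 (remaining 234 kg)
264 kg → truck 11 (remaining 236 kg)
259 kg → truck 12 (remaining 241 kg)
256 kg → truck 13 (remaining 244 kg)
13 trucks × 500 kg = 6500 kg; used 3685 kg; unused 2815 kg.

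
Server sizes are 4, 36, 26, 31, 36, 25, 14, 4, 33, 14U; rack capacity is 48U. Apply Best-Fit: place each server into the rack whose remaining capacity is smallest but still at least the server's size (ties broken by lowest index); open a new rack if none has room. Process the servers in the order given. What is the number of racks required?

6

4U → rack 1 (remaining 44U)
36U → rack 1 (remaining 8U)
26U → rack 2 (remaining 22U)
31U → rack 3 (remaining 17U)
36U → rack 4 (remaining 12U)
25U → rack 5 (remaining 23U)
14U → rack 3 (remaining 3U)
4U → rack 1 (remaining 4U)
33U → rack 6 (remaining 15U)
14U → rack 6 (remaining 1U)
Final racks: [4,36,4] [26] [31,14] [36] [25] [33,14].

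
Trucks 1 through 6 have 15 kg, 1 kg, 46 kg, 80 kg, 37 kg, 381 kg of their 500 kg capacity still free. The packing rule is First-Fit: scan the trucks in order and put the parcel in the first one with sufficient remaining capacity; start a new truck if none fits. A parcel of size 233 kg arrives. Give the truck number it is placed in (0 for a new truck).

Trucks with room: truck 6 (381 kg).
The first with room is truck 6.

6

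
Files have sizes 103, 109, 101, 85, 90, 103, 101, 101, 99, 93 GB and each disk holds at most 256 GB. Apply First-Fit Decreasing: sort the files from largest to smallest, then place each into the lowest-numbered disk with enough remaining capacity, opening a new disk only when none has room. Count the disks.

Sorted descending: 109, 103, 103, 101, 101, 101, 99, 93, 90, 85.
Put 109 GB in disk 1; 147 GB remain.
Put 103 GB in disk 1; 44 GB remain.
Put 103 GB in disk 2; 153 GB remain.
Put 101 GB in disk 2; 52 GB remain.
Put 101 GB in disk 3; 155 GB remain.
Put 101 GB in disk 3; 54 GB remain.
Put 99 GB in disk 4; 157 GB remain.
Put 93 GB in disk 4; 64 GB remain.
Put 90 GB in disk 5; 166 GB remain.
Put 85 GB in disk 5; 81 GB remain.
Final disks: [109,103] [103,101] [101,101] [99,93] [90,85].

5 disks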